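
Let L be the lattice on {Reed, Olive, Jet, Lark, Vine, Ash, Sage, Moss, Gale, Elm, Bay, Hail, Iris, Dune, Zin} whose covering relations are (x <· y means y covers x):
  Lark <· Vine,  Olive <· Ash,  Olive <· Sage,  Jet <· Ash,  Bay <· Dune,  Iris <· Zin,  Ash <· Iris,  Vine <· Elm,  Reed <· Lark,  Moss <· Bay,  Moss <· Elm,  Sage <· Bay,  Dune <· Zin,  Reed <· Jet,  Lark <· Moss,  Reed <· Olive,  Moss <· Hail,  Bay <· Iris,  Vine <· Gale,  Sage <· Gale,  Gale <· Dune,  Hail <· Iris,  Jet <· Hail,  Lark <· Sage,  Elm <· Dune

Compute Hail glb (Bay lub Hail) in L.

Hail

Bay ∨ Hail = Iris
Hail ∧ Iris = Hail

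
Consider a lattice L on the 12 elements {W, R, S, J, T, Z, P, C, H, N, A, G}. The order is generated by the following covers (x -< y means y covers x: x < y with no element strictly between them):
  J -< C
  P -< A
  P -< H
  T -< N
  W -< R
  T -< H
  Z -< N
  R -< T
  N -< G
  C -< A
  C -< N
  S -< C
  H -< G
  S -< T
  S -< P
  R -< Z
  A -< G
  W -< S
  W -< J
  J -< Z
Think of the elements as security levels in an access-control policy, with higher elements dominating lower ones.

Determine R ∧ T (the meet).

Common lower bounds of {R, T}: R, W.
The greatest among these is R.

R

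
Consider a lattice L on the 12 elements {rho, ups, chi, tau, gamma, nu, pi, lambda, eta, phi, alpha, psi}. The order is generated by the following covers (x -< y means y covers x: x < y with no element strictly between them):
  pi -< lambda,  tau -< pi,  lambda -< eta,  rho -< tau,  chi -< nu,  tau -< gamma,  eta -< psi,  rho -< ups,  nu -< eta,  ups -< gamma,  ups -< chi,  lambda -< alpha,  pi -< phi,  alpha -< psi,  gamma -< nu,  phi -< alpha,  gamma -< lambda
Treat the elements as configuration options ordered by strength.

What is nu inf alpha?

gamma

Common lower bounds of {nu, alpha}: gamma, rho, tau, ups.
The greatest among these is gamma.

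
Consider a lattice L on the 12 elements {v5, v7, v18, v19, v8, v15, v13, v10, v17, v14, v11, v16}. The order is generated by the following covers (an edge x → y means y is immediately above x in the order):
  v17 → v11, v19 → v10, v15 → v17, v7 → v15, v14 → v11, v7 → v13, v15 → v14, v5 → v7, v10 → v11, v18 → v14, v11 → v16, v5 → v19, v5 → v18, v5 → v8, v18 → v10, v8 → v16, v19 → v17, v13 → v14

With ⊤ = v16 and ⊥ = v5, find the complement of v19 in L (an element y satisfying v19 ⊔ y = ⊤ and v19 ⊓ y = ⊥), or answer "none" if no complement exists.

Need y with v19 ∨ y = v16 and v19 ∧ y = v5.
Checking each element gives: v8.

v8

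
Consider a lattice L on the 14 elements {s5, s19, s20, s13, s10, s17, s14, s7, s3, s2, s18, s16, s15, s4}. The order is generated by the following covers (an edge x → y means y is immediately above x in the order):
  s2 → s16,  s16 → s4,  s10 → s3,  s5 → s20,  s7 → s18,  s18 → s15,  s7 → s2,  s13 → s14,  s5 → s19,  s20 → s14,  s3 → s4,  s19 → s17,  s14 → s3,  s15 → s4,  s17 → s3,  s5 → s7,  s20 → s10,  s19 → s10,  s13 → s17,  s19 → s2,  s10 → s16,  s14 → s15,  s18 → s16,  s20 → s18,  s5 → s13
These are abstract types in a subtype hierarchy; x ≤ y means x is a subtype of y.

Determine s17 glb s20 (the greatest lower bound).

s5

Common lower bounds of {s17, s20}: s5.
The greatest among these is s5.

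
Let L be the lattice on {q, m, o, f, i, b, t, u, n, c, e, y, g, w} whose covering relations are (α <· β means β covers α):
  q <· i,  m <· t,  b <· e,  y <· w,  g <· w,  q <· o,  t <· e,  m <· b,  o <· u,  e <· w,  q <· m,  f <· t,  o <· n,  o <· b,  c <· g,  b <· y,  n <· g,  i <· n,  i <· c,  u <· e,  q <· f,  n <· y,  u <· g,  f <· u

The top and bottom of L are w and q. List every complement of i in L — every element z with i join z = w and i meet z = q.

Need z with i ∨ z = w and i ∧ z = q.
Checking each element gives: e, t.

e, t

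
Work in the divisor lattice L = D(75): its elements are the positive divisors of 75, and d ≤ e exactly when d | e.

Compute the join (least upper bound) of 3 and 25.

In the divisibility order, the join is the least common multiple: lcm(3, 25) = 75.

75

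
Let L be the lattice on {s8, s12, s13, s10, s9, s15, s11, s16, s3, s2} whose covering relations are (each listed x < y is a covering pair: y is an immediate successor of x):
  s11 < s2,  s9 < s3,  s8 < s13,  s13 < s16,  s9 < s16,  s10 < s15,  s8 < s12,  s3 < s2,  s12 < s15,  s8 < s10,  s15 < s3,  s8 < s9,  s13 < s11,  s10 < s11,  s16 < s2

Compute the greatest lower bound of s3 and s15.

s15

Common lower bounds of {s3, s15}: s10, s12, s15, s8.
The greatest among these is s15.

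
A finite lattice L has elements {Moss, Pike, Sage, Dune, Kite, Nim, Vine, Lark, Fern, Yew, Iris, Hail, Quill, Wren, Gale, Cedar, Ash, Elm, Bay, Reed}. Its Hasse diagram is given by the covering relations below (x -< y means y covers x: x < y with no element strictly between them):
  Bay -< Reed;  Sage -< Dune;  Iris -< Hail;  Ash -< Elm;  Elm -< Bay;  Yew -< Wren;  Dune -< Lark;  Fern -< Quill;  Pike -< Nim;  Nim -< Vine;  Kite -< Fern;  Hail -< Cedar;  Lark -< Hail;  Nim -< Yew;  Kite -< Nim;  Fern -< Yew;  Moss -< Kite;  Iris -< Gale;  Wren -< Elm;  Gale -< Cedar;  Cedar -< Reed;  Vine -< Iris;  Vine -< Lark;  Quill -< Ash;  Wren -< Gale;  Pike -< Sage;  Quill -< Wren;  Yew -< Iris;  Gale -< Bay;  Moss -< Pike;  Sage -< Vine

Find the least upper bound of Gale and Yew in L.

Common upper bounds of {Gale, Yew}: Bay, Cedar, Gale, Reed.
The least among these is Gale.

Gale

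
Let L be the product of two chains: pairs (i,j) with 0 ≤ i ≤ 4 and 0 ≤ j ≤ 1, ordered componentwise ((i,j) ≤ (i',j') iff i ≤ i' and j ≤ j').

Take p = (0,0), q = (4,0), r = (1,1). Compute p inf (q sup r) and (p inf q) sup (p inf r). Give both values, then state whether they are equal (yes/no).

q sup r = (4,1), so p inf (q sup r) = (0,0) inf (4,1) = (0,0).
p inf q = (0,0) and p inf r = (0,0), so (p inf q) sup (p inf r) = (0,0) sup (0,0) = (0,0).
Equal: yes.

(0,0); (0,0); yes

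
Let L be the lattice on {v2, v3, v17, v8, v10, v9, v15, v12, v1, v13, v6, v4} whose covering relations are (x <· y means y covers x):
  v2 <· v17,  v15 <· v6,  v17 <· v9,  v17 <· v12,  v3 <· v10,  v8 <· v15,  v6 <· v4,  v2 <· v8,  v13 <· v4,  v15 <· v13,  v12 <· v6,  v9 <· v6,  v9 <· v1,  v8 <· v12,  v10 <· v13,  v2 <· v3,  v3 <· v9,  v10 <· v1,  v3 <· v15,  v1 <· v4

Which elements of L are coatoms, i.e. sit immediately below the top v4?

v1, v13, v6

The coatoms are exactly the elements covered by v4: v1, v13, v6.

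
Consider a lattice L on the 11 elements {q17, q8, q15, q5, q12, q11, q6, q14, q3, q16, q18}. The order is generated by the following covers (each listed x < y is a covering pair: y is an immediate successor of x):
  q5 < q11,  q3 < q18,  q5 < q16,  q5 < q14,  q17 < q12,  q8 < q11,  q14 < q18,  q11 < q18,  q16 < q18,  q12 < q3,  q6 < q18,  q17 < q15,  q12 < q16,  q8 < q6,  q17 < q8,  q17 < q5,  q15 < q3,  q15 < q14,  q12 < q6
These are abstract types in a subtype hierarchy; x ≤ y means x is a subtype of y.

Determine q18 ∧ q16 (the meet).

Common lower bounds of {q18, q16}: q12, q16, q17, q5.
The greatest among these is q16.

q16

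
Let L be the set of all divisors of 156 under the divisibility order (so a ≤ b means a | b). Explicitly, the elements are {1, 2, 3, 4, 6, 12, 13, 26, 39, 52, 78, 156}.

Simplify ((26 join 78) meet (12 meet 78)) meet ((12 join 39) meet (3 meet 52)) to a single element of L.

1

26 ∨ 78 = 78
12 ∧ 78 = 6
78 ∧ 6 = 6
12 ∨ 39 = 156
3 ∧ 52 = 1
156 ∧ 1 = 1
6 ∧ 1 = 1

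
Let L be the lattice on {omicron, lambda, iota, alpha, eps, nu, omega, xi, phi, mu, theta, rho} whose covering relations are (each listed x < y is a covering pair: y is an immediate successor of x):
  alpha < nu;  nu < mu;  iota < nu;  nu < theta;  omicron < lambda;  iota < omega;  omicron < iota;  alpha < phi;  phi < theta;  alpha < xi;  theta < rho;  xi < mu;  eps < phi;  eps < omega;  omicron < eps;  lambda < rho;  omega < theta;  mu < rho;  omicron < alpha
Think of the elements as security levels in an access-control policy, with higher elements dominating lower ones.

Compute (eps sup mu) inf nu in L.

nu

eps ∨ mu = rho
rho ∧ nu = nu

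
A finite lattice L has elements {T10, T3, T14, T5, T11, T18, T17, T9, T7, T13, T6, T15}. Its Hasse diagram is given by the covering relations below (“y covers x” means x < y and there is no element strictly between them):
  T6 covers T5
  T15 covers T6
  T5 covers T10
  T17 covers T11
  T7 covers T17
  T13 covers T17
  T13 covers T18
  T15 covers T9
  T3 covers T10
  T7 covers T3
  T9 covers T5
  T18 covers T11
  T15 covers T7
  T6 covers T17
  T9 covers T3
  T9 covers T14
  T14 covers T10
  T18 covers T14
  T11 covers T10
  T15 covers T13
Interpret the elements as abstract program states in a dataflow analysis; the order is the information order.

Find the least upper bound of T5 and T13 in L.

T15

Common upper bounds of {T5, T13}: T15.
The least among these is T15.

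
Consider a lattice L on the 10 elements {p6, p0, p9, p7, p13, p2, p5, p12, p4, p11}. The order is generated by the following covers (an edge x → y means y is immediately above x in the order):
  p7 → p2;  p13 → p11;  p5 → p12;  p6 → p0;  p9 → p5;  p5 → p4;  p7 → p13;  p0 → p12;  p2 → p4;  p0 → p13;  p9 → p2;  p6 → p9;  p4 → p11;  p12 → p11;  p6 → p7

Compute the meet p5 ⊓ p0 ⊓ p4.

p6

Common lower bounds of {p5, p0, p4}: p6.
The greatest among these is p6.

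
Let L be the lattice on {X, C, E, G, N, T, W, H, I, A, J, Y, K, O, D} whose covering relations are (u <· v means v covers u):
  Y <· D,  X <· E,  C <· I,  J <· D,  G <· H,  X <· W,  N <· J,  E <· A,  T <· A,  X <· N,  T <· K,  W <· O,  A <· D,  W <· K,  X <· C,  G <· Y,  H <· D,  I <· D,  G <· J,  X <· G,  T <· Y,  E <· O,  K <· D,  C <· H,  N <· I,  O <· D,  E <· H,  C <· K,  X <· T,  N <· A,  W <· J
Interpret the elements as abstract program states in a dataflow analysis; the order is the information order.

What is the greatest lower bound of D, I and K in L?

C

Common lower bounds of {D, I, K}: C, X.
The greatest among these is C.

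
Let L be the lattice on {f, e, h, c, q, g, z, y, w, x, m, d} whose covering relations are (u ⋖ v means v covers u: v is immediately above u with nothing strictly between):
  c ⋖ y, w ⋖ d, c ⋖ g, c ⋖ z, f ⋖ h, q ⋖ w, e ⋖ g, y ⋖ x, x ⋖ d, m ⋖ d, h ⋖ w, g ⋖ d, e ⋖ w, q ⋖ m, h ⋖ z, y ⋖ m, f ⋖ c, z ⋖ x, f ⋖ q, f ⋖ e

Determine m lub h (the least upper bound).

d

Common upper bounds of {m, h}: d.
The least among these is d.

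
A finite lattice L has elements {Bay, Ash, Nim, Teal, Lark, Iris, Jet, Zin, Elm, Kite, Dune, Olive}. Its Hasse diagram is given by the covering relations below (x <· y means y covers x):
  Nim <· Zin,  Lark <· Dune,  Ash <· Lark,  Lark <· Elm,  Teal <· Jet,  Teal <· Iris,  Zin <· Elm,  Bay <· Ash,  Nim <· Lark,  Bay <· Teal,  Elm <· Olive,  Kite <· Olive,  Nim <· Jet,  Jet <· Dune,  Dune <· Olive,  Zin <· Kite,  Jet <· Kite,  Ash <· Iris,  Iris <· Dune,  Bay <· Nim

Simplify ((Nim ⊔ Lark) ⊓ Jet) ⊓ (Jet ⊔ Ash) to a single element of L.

Nim ∨ Lark = Lark
Lark ∧ Jet = Nim
Jet ∨ Ash = Dune
Nim ∧ Dune = Nim

Nim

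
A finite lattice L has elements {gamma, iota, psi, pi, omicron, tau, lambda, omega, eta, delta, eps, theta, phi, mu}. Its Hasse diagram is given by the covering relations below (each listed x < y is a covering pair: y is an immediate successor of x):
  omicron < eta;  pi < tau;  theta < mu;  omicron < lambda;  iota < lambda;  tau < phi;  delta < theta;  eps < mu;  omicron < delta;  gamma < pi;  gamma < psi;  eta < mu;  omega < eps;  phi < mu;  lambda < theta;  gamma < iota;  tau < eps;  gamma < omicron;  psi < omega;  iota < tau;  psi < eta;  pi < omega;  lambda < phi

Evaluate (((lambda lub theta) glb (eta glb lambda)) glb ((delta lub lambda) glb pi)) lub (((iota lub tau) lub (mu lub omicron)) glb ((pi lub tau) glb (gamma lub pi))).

lambda ∨ theta = theta
eta ∧ lambda = omicron
theta ∧ omicron = omicron
delta ∨ lambda = theta
theta ∧ pi = gamma
omicron ∧ gamma = gamma
iota ∨ tau = tau
mu ∨ omicron = mu
tau ∨ mu = mu
pi ∨ tau = tau
gamma ∨ pi = pi
tau ∧ pi = pi
mu ∧ pi = pi
gamma ∨ pi = pi

pi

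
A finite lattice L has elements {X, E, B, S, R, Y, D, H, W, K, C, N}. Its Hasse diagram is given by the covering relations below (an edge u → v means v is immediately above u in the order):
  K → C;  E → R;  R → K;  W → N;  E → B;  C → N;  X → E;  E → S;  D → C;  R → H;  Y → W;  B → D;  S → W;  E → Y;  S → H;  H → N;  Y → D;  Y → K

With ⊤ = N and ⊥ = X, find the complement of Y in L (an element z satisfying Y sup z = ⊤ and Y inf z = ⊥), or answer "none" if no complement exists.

For every candidate z, either Y ∨ z ≠ N or Y ∧ z ≠ X; no complement exists.

none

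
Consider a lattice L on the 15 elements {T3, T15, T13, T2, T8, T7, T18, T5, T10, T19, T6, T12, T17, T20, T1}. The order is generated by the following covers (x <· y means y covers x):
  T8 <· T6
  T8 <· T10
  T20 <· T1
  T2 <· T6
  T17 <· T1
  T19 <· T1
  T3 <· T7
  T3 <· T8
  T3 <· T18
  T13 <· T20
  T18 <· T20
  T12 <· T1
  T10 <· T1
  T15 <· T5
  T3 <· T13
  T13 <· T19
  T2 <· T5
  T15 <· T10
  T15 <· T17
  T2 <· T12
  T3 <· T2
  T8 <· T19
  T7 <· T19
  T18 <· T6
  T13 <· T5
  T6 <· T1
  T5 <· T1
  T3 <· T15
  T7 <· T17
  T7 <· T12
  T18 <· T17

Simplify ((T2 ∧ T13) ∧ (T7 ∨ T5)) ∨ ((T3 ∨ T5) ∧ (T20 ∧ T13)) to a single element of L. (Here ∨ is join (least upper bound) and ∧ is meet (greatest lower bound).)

T13

T2 ∧ T13 = T3
T7 ∨ T5 = T1
T3 ∧ T1 = T3
T3 ∨ T5 = T5
T20 ∧ T13 = T13
T5 ∧ T13 = T13
T3 ∨ T13 = T13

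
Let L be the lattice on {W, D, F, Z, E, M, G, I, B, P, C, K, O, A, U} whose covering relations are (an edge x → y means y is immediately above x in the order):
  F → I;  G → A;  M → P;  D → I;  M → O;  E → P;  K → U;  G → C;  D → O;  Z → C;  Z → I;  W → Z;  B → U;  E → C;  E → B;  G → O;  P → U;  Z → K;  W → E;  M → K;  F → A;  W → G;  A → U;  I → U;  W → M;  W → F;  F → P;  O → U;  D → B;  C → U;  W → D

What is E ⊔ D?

B

Common upper bounds of {E, D}: B, U.
The least among these is B.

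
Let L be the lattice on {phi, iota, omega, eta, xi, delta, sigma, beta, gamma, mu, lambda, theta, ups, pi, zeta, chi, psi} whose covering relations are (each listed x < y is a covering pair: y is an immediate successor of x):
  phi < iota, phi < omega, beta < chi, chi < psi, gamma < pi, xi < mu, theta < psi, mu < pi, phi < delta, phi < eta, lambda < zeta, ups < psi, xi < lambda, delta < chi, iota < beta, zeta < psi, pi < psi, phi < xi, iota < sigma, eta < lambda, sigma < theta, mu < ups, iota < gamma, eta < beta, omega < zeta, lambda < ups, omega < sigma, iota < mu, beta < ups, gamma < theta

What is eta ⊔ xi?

Common upper bounds of {eta, xi}: lambda, psi, ups, zeta.
The least among these is lambda.

lambda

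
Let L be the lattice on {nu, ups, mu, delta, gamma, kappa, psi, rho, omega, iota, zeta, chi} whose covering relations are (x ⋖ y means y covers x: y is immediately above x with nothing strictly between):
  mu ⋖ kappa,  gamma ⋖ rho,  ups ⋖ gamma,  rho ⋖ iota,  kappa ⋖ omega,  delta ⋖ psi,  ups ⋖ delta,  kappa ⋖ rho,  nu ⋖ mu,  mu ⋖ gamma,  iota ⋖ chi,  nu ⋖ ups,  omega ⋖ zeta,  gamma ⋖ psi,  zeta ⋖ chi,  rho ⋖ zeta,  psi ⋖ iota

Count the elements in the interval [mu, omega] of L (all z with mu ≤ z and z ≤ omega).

3

The interval [mu, omega] = {kappa, mu, omega}, which has 3 elements.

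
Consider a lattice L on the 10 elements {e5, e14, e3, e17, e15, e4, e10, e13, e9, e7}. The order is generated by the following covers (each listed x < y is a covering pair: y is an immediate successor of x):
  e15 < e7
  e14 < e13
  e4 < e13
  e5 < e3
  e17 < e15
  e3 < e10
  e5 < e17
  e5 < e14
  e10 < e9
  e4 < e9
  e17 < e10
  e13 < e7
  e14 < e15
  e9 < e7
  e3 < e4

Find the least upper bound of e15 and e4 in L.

Common upper bounds of {e15, e4}: e7.
The least among these is e7.

e7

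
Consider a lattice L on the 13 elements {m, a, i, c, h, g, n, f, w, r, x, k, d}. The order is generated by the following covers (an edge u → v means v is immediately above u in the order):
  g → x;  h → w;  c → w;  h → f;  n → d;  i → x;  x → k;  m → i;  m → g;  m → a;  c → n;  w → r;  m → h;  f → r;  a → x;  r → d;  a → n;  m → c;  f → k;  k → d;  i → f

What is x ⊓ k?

Common lower bounds of {x, k}: a, g, i, m, x.
The greatest among these is x.

x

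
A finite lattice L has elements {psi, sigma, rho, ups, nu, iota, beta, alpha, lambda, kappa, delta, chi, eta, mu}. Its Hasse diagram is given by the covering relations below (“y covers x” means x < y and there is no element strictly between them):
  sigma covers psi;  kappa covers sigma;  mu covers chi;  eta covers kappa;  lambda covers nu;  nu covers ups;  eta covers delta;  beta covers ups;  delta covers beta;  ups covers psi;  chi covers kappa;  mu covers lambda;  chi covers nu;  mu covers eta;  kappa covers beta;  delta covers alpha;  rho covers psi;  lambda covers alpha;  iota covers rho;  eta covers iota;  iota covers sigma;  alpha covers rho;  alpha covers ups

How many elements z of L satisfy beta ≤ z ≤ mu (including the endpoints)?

The interval [beta, mu] = {beta, chi, delta, eta, kappa, mu}, which has 6 elements.

6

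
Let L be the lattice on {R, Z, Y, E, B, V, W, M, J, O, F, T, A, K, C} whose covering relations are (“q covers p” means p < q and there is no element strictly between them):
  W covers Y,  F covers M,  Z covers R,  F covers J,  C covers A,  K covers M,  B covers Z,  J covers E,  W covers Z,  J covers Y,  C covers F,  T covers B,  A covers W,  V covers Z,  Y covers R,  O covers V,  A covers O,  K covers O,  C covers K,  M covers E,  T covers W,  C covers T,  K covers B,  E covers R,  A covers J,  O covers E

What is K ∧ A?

O

Common lower bounds of {K, A}: E, O, R, V, Z.
The greatest among these is O.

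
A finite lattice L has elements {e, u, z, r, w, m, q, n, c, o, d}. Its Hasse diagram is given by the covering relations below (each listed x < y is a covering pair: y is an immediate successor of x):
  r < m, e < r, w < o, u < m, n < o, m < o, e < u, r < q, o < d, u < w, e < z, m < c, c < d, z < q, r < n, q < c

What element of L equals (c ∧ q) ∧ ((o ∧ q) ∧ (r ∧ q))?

c ∧ q = q
o ∧ q = r
r ∧ q = r
r ∧ r = r
q ∧ r = r

r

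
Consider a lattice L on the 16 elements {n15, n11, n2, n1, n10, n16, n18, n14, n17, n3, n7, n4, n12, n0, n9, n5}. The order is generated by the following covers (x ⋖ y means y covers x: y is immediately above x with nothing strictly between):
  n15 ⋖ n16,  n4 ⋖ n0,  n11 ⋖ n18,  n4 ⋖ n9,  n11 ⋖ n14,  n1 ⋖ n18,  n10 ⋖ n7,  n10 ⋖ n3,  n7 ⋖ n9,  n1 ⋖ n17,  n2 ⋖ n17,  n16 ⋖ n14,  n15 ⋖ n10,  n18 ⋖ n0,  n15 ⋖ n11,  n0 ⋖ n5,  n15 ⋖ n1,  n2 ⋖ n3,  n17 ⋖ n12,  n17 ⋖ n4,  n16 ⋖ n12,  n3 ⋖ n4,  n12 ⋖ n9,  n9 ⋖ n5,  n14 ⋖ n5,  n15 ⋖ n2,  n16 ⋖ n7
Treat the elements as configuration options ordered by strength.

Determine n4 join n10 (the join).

n4

Common upper bounds of {n4, n10}: n0, n4, n5, n9.
The least among these is n4.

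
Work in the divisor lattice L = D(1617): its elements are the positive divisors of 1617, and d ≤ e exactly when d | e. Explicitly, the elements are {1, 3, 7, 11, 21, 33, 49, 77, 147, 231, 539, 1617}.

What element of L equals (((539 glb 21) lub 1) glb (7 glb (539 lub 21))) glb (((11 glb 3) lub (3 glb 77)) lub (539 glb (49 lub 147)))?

7

539 ∧ 21 = 7
7 ∨ 1 = 7
539 ∨ 21 = 1617
7 ∧ 1617 = 7
7 ∧ 7 = 7
11 ∧ 3 = 1
3 ∧ 77 = 1
1 ∨ 1 = 1
49 ∨ 147 = 147
539 ∧ 147 = 49
1 ∨ 49 = 49
7 ∧ 49 = 7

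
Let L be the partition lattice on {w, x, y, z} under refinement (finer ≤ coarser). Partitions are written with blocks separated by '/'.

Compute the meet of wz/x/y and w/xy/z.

w/x/y/z

The meet (common refinement) of wz/x/y and w/xy/z intersects blocks pairwise, giving w/x/y/z.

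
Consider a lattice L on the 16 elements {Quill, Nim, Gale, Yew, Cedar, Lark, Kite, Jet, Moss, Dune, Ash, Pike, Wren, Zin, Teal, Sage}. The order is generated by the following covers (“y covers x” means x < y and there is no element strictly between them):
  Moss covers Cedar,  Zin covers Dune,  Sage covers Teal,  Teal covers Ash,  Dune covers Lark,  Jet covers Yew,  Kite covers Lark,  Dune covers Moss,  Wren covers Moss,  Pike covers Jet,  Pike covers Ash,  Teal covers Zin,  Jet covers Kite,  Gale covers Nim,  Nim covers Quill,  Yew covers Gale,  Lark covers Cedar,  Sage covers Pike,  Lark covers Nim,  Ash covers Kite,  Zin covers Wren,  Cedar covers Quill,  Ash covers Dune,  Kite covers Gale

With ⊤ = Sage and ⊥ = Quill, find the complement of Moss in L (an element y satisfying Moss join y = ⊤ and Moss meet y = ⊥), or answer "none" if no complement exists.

For every candidate y, either Moss ∨ y ≠ Sage or Moss ∧ y ≠ Quill; no complement exists.

none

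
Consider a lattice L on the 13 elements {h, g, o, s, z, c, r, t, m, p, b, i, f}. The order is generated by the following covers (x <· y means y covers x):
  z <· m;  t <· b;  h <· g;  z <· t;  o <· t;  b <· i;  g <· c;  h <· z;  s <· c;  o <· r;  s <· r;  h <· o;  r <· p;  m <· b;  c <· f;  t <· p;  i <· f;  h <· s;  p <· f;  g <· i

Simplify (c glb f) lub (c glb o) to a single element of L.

c

c ∧ f = c
c ∧ o = h
c ∨ h = c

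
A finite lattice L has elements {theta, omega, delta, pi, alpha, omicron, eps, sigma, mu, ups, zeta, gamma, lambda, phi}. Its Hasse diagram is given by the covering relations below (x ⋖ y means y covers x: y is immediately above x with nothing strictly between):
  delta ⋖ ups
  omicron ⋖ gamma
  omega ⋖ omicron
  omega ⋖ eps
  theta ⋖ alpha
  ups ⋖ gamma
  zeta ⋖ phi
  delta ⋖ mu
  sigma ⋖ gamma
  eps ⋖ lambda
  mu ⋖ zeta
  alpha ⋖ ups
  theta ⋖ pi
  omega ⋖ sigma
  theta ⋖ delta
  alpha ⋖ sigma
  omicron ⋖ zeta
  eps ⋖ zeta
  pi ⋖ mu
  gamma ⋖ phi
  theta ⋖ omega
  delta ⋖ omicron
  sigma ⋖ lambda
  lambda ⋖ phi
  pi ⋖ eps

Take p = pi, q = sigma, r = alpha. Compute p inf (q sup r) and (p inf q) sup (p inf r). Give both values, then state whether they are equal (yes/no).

theta; theta; yes

q sup r = sigma, so p inf (q sup r) = pi inf sigma = theta.
p inf q = theta and p inf r = theta, so (p inf q) sup (p inf r) = theta sup theta = theta.
Equal: yes.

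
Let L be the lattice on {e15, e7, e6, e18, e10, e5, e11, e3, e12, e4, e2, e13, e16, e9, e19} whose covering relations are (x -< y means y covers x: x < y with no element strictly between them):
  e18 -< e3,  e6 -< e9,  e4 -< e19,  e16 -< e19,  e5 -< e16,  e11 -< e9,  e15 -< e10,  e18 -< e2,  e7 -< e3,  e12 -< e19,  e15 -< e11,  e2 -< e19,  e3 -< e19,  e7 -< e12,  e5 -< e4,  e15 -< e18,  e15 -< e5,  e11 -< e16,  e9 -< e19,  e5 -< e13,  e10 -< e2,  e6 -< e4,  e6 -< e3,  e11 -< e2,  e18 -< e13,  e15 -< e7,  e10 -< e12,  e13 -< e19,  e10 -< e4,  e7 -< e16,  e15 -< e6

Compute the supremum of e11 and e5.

e16

Common upper bounds of {e11, e5}: e16, e19.
The least among these is e16.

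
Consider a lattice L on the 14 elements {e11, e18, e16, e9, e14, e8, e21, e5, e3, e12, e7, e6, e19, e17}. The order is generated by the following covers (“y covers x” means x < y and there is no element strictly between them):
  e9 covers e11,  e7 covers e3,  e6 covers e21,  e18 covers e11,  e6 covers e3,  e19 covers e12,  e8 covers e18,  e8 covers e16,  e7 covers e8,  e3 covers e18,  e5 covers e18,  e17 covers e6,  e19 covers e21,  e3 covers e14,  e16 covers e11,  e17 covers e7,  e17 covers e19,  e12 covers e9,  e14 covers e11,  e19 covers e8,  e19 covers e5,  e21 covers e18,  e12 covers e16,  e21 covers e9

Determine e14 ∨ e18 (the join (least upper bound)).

e3

Common upper bounds of {e14, e18}: e17, e3, e6, e7.
The least among these is e3.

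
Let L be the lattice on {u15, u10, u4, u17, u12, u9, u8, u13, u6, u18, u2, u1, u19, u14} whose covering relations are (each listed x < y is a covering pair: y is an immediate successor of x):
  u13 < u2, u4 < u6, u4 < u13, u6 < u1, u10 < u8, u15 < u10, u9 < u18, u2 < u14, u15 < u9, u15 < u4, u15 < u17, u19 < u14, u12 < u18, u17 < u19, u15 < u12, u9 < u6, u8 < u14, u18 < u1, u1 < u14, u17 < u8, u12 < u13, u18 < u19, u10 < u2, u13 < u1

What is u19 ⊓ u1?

u18

Common lower bounds of {u19, u1}: u12, u15, u18, u9.
The greatest among these is u18.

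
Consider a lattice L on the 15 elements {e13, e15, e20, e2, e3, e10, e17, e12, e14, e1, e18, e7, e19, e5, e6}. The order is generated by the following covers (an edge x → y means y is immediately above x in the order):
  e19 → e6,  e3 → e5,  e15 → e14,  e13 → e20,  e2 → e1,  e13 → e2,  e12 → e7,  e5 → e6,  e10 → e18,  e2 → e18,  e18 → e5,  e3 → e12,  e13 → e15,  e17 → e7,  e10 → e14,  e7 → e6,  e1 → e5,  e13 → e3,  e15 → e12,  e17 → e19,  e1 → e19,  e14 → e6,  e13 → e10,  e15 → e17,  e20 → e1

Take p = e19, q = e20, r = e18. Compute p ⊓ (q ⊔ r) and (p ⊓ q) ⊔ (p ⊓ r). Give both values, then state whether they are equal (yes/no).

q ⊔ r = e5, so p ⊓ (q ⊔ r) = e19 ⊓ e5 = e1.
p ⊓ q = e20 and p ⊓ r = e2, so (p ⊓ q) ⊔ (p ⊓ r) = e20 ⊔ e2 = e1.
Equal: yes.

e1; e1; yes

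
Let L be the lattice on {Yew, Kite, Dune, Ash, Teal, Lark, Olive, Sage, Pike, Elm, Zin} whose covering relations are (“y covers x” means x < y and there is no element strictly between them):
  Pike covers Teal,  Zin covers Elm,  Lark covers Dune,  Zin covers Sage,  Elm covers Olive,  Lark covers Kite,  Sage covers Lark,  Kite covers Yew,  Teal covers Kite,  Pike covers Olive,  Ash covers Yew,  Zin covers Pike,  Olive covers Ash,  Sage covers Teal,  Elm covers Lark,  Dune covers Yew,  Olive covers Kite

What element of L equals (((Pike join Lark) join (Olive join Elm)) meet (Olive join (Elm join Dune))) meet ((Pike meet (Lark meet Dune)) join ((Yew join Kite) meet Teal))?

Kite

Pike ∨ Lark = Zin
Olive ∨ Elm = Elm
Zin ∨ Elm = Zin
Elm ∨ Dune = Elm
Olive ∨ Elm = Elm
Zin ∧ Elm = Elm
Lark ∧ Dune = Dune
Pike ∧ Dune = Yew
Yew ∨ Kite = Kite
Kite ∧ Teal = Kite
Yew ∨ Kite = Kite
Elm ∧ Kite = Kite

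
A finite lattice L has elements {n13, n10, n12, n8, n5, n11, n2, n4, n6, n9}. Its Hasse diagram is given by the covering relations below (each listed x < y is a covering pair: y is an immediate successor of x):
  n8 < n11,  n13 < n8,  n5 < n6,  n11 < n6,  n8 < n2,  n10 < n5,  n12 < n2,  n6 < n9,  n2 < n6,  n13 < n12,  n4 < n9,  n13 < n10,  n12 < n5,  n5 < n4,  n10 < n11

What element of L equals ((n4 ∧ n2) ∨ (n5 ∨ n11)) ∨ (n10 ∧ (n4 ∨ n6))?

n6

n4 ∧ n2 = n12
n5 ∨ n11 = n6
n12 ∨ n6 = n6
n4 ∨ n6 = n9
n10 ∧ n9 = n10
n6 ∨ n10 = n6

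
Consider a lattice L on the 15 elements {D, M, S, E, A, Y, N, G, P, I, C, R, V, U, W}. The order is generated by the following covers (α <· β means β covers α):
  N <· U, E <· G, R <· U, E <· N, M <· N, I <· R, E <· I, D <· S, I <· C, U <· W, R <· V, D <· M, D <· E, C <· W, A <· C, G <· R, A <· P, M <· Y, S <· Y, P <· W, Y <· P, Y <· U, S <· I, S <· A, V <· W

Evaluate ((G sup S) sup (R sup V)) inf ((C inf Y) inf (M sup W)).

G ∨ S = R
R ∨ V = V
R ∨ V = V
C ∧ Y = S
M ∨ W = W
S ∧ W = S
V ∧ S = S

S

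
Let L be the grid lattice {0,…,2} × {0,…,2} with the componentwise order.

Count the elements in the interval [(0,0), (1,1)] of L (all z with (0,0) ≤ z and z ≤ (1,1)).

4

The interval [(0,0), (1,1)] = {(0,0), (0,1), (1,0), (1,1)}, which has 4 elements.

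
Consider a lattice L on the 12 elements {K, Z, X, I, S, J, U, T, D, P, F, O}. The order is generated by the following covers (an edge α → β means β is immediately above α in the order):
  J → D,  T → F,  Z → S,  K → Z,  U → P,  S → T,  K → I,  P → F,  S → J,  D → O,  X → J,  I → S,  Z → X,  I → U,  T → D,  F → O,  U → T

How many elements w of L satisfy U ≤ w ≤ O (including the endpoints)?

6

The interval [U, O] = {D, F, O, P, T, U}, which has 6 elements.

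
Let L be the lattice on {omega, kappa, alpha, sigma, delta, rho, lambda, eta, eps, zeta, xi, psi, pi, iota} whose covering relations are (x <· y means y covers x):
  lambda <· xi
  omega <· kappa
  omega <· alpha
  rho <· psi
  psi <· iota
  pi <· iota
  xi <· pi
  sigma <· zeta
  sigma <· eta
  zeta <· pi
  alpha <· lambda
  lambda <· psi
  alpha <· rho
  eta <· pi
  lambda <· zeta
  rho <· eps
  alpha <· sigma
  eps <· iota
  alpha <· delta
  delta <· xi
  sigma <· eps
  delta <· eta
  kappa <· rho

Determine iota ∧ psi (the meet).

Common lower bounds of {iota, psi}: alpha, kappa, lambda, omega, psi, rho.
The greatest among these is psi.

psi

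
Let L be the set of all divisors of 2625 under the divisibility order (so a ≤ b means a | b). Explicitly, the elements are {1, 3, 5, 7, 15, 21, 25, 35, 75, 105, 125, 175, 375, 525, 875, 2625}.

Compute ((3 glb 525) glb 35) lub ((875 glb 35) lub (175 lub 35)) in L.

3 ∧ 525 = 3
3 ∧ 35 = 1
875 ∧ 35 = 35
175 ∨ 35 = 175
35 ∨ 175 = 175
1 ∨ 175 = 175

175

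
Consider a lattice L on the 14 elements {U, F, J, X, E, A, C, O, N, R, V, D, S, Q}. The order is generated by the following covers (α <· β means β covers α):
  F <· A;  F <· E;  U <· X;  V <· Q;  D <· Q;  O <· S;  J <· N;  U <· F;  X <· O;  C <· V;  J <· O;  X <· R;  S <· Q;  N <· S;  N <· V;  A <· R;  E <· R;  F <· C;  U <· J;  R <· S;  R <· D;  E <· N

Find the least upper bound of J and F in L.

N

Common upper bounds of {J, F}: N, Q, S, V.
The least among these is N.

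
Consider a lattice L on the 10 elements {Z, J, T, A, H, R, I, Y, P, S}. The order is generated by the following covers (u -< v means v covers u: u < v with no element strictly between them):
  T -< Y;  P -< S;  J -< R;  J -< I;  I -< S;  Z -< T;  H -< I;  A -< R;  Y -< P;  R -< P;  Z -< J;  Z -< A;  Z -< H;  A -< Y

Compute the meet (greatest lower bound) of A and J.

Common lower bounds of {A, J}: Z.
The greatest among these is Z.

Z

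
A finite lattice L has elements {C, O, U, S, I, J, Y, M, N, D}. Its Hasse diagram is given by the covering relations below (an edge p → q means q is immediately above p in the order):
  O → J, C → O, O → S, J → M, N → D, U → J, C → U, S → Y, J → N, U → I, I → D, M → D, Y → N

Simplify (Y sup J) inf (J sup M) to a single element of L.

Y ∨ J = N
J ∨ M = M
N ∧ M = J

J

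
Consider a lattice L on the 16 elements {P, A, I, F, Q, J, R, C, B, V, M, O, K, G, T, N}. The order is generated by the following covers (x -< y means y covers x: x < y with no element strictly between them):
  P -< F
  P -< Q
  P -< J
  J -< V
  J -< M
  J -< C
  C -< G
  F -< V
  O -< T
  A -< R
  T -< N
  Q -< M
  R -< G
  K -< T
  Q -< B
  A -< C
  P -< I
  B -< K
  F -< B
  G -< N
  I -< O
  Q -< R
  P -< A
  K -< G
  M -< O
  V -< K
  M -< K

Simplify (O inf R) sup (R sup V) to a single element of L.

G

O ∧ R = Q
R ∨ V = G
Q ∨ G = G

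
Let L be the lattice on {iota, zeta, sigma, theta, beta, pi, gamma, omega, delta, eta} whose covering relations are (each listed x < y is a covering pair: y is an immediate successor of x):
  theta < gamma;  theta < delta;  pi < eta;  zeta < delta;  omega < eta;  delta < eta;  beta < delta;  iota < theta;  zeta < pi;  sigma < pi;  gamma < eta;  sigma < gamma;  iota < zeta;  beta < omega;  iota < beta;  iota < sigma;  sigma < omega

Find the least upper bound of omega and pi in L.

eta

Common upper bounds of {omega, pi}: eta.
The least among these is eta.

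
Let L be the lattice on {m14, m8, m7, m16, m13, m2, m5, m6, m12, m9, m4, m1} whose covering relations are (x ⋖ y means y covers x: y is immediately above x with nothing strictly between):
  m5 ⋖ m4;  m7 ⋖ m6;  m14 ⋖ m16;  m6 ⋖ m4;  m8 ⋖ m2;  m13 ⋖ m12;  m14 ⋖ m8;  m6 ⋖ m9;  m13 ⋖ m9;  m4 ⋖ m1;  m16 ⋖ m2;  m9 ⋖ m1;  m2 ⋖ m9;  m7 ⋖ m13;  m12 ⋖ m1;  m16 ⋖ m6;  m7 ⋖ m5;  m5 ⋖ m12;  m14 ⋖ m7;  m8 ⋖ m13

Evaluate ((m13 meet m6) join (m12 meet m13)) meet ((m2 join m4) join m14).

m13 ∧ m6 = m7
m12 ∧ m13 = m13
m7 ∨ m13 = m13
m2 ∨ m4 = m1
m1 ∨ m14 = m1
m13 ∧ m1 = m13

m13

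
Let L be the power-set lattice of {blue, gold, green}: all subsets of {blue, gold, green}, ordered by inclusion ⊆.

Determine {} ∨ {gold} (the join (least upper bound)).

Under ⊆, join is union: {} ∪ {gold} = {gold}.

{gold}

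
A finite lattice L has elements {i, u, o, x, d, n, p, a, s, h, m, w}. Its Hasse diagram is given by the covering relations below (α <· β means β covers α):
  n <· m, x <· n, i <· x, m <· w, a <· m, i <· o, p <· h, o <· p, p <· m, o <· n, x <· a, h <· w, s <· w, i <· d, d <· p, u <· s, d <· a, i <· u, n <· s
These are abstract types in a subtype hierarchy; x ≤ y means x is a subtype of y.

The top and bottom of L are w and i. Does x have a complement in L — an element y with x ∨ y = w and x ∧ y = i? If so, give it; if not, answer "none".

h

Need y with x ∨ y = w and x ∧ y = i.
Checking each element gives: h.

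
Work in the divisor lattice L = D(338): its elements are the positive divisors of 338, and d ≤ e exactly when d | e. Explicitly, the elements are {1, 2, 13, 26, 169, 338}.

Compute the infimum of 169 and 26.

13

In the divisibility order, the meet is the greatest common divisor: gcd(169, 26) = 13.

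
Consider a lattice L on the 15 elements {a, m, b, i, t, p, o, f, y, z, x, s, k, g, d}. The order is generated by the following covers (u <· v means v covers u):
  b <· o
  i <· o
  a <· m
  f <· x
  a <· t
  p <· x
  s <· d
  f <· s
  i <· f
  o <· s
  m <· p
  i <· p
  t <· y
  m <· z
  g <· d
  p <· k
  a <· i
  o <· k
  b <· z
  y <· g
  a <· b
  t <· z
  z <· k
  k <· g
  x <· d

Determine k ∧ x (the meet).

p

Common lower bounds of {k, x}: a, i, m, p.
The greatest among these is p.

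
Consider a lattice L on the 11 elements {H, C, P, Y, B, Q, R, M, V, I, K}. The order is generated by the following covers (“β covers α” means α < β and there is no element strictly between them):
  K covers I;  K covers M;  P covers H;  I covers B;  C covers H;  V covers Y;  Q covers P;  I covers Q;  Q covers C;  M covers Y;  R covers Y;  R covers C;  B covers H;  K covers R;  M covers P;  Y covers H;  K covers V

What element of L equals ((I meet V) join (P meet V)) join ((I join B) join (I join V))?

I ∧ V = H
P ∧ V = H
H ∨ H = H
I ∨ B = I
I ∨ V = K
I ∨ K = K
H ∨ K = K

K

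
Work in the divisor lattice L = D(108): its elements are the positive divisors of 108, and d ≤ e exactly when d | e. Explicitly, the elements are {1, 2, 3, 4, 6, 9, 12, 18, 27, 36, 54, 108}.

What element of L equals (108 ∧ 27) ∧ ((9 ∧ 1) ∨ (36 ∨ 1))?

108 ∧ 27 = 27
9 ∧ 1 = 1
36 ∨ 1 = 36
1 ∨ 36 = 36
27 ∧ 36 = 9

9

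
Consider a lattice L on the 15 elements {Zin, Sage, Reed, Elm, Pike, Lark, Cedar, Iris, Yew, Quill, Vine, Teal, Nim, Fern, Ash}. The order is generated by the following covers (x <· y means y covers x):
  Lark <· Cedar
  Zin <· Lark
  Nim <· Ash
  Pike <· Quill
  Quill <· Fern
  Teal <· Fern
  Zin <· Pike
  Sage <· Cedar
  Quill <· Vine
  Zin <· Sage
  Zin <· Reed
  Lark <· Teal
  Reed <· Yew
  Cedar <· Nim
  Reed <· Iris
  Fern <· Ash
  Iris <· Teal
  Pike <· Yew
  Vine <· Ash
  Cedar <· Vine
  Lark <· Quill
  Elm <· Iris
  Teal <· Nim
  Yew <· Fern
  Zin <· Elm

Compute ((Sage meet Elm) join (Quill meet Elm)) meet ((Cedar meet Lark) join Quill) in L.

Sage ∧ Elm = Zin
Quill ∧ Elm = Zin
Zin ∨ Zin = Zin
Cedar ∧ Lark = Lark
Lark ∨ Quill = Quill
Zin ∧ Quill = Zin

Zin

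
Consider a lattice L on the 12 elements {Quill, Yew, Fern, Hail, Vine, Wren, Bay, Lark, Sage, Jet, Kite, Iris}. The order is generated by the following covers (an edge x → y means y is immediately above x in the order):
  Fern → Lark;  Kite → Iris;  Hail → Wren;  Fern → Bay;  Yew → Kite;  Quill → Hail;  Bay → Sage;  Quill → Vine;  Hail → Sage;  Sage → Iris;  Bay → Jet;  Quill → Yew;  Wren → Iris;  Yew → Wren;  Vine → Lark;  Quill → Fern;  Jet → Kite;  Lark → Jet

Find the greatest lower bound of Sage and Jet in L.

Common lower bounds of {Sage, Jet}: Bay, Fern, Quill.
The greatest among these is Bay.

Bay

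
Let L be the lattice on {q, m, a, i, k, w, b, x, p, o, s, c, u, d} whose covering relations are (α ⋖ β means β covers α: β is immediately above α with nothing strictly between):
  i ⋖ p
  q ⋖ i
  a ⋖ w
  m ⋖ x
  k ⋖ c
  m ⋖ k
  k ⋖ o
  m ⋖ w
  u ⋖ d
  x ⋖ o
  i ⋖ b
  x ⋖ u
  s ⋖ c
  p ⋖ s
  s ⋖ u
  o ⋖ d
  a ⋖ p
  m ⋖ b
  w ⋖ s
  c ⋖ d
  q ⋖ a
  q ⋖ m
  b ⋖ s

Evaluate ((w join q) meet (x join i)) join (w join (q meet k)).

w

w ∨ q = w
x ∨ i = u
w ∧ u = w
q ∧ k = q
w ∨ q = w
w ∨ w = w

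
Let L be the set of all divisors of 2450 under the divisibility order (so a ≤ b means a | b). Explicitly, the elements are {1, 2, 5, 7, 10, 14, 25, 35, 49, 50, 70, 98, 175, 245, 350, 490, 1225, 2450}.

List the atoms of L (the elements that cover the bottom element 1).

2, 5, 7

The atoms are exactly the elements that cover 1: 2, 5, 7.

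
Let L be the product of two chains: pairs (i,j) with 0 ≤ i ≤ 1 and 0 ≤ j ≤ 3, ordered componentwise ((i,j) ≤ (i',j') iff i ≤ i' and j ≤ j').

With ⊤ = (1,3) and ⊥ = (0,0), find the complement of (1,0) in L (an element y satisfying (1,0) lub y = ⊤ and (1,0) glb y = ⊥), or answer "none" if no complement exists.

Need y with (1,0) ∨ y = (1,3) and (1,0) ∧ y = (0,0).
Checking each element gives: (0,3).

(0,3)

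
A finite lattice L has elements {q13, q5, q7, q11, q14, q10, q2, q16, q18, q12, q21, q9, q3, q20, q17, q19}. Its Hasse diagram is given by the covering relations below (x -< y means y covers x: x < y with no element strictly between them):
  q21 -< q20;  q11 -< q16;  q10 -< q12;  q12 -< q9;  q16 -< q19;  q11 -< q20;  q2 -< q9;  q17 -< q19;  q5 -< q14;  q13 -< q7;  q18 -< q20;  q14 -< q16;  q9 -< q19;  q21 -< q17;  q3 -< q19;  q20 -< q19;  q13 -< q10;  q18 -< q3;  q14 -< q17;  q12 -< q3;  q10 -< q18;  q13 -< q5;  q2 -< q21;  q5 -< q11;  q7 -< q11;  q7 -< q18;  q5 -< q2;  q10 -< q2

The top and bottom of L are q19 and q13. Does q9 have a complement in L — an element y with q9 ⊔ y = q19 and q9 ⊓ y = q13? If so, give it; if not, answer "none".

Need y with q9 ∨ y = q19 and q9 ∧ y = q13.
Checking each element gives: q7.

q7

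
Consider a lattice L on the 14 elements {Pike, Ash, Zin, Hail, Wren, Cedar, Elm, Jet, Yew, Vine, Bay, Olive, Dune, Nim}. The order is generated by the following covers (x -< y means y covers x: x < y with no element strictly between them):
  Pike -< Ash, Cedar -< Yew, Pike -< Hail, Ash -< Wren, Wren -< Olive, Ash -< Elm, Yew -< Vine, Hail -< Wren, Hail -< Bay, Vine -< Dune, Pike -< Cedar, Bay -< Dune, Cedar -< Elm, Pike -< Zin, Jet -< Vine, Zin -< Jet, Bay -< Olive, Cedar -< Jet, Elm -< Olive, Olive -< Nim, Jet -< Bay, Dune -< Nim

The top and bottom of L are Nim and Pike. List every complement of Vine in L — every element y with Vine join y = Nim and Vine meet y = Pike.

Ash, Wren

Need y with Vine ∨ y = Nim and Vine ∧ y = Pike.
Checking each element gives: Ash, Wren.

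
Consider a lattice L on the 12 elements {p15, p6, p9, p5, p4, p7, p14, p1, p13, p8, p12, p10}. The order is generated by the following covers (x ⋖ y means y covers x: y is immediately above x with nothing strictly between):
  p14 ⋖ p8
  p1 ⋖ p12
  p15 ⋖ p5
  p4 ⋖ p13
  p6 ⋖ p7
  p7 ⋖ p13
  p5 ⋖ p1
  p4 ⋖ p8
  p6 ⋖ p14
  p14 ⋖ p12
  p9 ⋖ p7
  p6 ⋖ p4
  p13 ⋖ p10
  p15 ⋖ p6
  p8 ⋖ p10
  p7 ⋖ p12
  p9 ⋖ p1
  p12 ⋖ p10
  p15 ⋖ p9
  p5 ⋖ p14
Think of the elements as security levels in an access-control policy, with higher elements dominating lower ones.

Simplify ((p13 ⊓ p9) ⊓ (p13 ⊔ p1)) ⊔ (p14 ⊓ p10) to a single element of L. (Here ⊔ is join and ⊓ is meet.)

p12

p13 ∧ p9 = p9
p13 ∨ p1 = p10
p9 ∧ p10 = p9
p14 ∧ p10 = p14
p9 ∨ p14 = p12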